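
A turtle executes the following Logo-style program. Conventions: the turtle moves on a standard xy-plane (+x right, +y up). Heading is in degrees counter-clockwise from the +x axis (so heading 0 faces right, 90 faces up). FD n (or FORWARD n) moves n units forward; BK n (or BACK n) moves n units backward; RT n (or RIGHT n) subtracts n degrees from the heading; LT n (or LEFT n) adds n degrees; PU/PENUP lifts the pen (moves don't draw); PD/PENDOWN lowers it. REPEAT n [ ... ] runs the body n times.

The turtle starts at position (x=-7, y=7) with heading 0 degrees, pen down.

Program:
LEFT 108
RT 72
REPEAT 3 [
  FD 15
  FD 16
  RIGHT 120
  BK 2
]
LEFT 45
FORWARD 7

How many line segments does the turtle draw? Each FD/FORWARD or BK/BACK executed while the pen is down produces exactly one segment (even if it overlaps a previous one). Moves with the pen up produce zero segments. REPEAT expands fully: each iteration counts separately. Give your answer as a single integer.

Executing turtle program step by step:
Start: pos=(-7,7), heading=0, pen down
LT 108: heading 0 -> 108
RT 72: heading 108 -> 36
REPEAT 3 [
  -- iteration 1/3 --
  FD 15: (-7,7) -> (5.135,15.817) [heading=36, draw]
  FD 16: (5.135,15.817) -> (18.08,25.221) [heading=36, draw]
  RT 120: heading 36 -> 276
  BK 2: (18.08,25.221) -> (17.87,27.21) [heading=276, draw]
  -- iteration 2/3 --
  FD 15: (17.87,27.21) -> (19.438,12.293) [heading=276, draw]
  FD 16: (19.438,12.293) -> (21.111,-3.62) [heading=276, draw]
  RT 120: heading 276 -> 156
  BK 2: (21.111,-3.62) -> (22.938,-4.433) [heading=156, draw]
  -- iteration 3/3 --
  FD 15: (22.938,-4.433) -> (9.235,1.668) [heading=156, draw]
  FD 16: (9.235,1.668) -> (-5.382,8.176) [heading=156, draw]
  RT 120: heading 156 -> 36
  BK 2: (-5.382,8.176) -> (-7,7) [heading=36, draw]
]
LT 45: heading 36 -> 81
FD 7: (-7,7) -> (-5.905,13.914) [heading=81, draw]
Final: pos=(-5.905,13.914), heading=81, 10 segment(s) drawn
Segments drawn: 10

Answer: 10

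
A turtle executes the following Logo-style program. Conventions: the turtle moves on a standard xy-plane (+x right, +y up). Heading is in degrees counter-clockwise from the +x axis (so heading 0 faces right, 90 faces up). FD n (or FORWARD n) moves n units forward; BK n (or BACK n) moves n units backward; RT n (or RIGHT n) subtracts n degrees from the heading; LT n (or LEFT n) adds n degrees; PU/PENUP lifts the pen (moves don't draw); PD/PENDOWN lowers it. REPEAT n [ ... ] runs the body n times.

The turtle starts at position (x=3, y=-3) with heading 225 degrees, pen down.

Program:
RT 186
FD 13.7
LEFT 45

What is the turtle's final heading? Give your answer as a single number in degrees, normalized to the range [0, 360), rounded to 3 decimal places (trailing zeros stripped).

Executing turtle program step by step:
Start: pos=(3,-3), heading=225, pen down
RT 186: heading 225 -> 39
FD 13.7: (3,-3) -> (13.647,5.622) [heading=39, draw]
LT 45: heading 39 -> 84
Final: pos=(13.647,5.622), heading=84, 1 segment(s) drawn

Answer: 84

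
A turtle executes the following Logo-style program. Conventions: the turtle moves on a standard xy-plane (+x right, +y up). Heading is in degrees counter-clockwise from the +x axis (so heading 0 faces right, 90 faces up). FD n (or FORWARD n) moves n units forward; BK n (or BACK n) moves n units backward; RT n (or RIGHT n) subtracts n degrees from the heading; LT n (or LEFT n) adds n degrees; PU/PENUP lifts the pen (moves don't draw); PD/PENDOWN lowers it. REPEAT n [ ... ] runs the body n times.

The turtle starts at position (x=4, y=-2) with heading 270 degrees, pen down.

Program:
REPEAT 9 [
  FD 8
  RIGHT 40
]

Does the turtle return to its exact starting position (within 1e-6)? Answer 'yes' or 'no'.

Answer: yes

Derivation:
Executing turtle program step by step:
Start: pos=(4,-2), heading=270, pen down
REPEAT 9 [
  -- iteration 1/9 --
  FD 8: (4,-2) -> (4,-10) [heading=270, draw]
  RT 40: heading 270 -> 230
  -- iteration 2/9 --
  FD 8: (4,-10) -> (-1.142,-16.128) [heading=230, draw]
  RT 40: heading 230 -> 190
  -- iteration 3/9 --
  FD 8: (-1.142,-16.128) -> (-9.021,-17.518) [heading=190, draw]
  RT 40: heading 190 -> 150
  -- iteration 4/9 --
  FD 8: (-9.021,-17.518) -> (-15.949,-13.518) [heading=150, draw]
  RT 40: heading 150 -> 110
  -- iteration 5/9 --
  FD 8: (-15.949,-13.518) -> (-18.685,-6) [heading=110, draw]
  RT 40: heading 110 -> 70
  -- iteration 6/9 --
  FD 8: (-18.685,-6) -> (-15.949,1.518) [heading=70, draw]
  RT 40: heading 70 -> 30
  -- iteration 7/9 --
  FD 8: (-15.949,1.518) -> (-9.021,5.518) [heading=30, draw]
  RT 40: heading 30 -> 350
  -- iteration 8/9 --
  FD 8: (-9.021,5.518) -> (-1.142,4.128) [heading=350, draw]
  RT 40: heading 350 -> 310
  -- iteration 9/9 --
  FD 8: (-1.142,4.128) -> (4,-2) [heading=310, draw]
  RT 40: heading 310 -> 270
]
Final: pos=(4,-2), heading=270, 9 segment(s) drawn

Start position: (4, -2)
Final position: (4, -2)
Distance = 0; < 1e-6 -> CLOSED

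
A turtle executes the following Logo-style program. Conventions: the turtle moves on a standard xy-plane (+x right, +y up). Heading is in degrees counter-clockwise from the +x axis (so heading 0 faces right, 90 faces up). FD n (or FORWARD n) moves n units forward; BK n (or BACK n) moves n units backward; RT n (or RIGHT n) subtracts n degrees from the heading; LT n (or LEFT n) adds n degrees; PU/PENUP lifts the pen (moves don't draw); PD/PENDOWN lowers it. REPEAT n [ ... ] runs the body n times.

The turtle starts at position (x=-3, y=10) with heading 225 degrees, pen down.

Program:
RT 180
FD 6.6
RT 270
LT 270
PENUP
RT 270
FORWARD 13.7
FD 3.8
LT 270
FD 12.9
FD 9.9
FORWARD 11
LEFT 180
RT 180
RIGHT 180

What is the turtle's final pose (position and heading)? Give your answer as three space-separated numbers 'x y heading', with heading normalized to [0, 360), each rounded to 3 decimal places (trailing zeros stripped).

Executing turtle program step by step:
Start: pos=(-3,10), heading=225, pen down
RT 180: heading 225 -> 45
FD 6.6: (-3,10) -> (1.667,14.667) [heading=45, draw]
RT 270: heading 45 -> 135
LT 270: heading 135 -> 45
PU: pen up
RT 270: heading 45 -> 135
FD 13.7: (1.667,14.667) -> (-8.02,24.354) [heading=135, move]
FD 3.8: (-8.02,24.354) -> (-10.707,27.041) [heading=135, move]
LT 270: heading 135 -> 45
FD 12.9: (-10.707,27.041) -> (-1.586,36.163) [heading=45, move]
FD 9.9: (-1.586,36.163) -> (5.415,43.163) [heading=45, move]
FD 11: (5.415,43.163) -> (13.193,50.941) [heading=45, move]
LT 180: heading 45 -> 225
RT 180: heading 225 -> 45
RT 180: heading 45 -> 225
Final: pos=(13.193,50.941), heading=225, 1 segment(s) drawn

Answer: 13.193 50.941 225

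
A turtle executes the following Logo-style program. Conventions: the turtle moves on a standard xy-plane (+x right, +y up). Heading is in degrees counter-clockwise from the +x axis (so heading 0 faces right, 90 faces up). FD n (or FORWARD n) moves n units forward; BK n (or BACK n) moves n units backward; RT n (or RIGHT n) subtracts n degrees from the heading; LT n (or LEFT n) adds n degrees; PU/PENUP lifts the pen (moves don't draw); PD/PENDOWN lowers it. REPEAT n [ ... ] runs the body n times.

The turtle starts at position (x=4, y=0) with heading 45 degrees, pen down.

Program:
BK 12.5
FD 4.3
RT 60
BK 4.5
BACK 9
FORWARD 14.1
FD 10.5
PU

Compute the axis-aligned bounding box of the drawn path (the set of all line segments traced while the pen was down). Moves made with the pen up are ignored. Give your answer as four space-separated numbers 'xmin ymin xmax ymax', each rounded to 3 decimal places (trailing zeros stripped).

Answer: -14.838 -8.839 8.924 0

Derivation:
Executing turtle program step by step:
Start: pos=(4,0), heading=45, pen down
BK 12.5: (4,0) -> (-4.839,-8.839) [heading=45, draw]
FD 4.3: (-4.839,-8.839) -> (-1.798,-5.798) [heading=45, draw]
RT 60: heading 45 -> 345
BK 4.5: (-1.798,-5.798) -> (-6.145,-4.634) [heading=345, draw]
BK 9: (-6.145,-4.634) -> (-14.838,-2.304) [heading=345, draw]
FD 14.1: (-14.838,-2.304) -> (-1.219,-5.954) [heading=345, draw]
FD 10.5: (-1.219,-5.954) -> (8.924,-8.671) [heading=345, draw]
PU: pen up
Final: pos=(8.924,-8.671), heading=345, 6 segment(s) drawn

Segment endpoints: x in {-14.838, -6.145, -4.839, -1.798, -1.219, 4, 8.924}, y in {-8.839, -8.671, -5.954, -5.798, -4.634, -2.304, 0}
xmin=-14.838, ymin=-8.839, xmax=8.924, ymax=0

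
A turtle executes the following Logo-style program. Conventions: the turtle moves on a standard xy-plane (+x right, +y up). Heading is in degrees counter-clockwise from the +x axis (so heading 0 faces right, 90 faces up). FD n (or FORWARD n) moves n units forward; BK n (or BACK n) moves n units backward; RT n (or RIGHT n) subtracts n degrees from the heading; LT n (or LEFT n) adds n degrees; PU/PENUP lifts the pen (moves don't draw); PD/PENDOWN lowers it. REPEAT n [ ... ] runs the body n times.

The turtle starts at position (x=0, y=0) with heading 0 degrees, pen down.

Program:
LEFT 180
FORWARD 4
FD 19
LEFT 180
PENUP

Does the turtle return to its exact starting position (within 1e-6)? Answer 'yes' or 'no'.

Answer: no

Derivation:
Executing turtle program step by step:
Start: pos=(0,0), heading=0, pen down
LT 180: heading 0 -> 180
FD 4: (0,0) -> (-4,0) [heading=180, draw]
FD 19: (-4,0) -> (-23,0) [heading=180, draw]
LT 180: heading 180 -> 0
PU: pen up
Final: pos=(-23,0), heading=0, 2 segment(s) drawn

Start position: (0, 0)
Final position: (-23, 0)
Distance = 23; >= 1e-6 -> NOT closed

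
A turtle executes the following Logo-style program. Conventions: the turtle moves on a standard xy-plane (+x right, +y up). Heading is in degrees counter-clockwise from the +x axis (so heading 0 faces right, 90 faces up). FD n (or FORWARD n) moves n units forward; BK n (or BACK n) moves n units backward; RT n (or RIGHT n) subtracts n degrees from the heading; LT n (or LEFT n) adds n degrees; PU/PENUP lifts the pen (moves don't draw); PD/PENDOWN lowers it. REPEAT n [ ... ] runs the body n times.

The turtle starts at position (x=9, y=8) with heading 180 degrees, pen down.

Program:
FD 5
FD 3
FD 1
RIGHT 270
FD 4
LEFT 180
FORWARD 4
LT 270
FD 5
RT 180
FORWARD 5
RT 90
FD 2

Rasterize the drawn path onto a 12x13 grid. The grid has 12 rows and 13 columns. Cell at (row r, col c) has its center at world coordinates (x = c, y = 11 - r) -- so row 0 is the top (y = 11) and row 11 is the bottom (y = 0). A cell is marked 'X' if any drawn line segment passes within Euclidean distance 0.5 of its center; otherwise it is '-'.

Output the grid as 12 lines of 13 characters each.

Answer: -------------
X------------
X------------
XXXXXXXXXX---
X------------
X------------
X------------
X------------
-------------
-------------
-------------
-------------

Derivation:
Segment 0: (9,8) -> (4,8)
Segment 1: (4,8) -> (1,8)
Segment 2: (1,8) -> (0,8)
Segment 3: (0,8) -> (0,4)
Segment 4: (0,4) -> (0,8)
Segment 5: (0,8) -> (5,8)
Segment 6: (5,8) -> (0,8)
Segment 7: (0,8) -> (0,10)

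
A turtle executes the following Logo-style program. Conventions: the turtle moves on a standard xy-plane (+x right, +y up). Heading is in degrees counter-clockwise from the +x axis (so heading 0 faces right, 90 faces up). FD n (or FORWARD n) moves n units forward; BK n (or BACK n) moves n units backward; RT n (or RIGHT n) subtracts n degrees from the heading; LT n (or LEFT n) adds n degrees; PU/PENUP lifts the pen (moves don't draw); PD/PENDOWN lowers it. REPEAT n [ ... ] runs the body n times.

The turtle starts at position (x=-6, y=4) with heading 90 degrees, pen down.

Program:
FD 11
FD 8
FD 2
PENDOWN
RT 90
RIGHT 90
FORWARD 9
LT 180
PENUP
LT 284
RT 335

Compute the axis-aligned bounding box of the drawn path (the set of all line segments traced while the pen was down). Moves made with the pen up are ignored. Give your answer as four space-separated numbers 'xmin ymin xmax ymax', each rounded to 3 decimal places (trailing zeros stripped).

Executing turtle program step by step:
Start: pos=(-6,4), heading=90, pen down
FD 11: (-6,4) -> (-6,15) [heading=90, draw]
FD 8: (-6,15) -> (-6,23) [heading=90, draw]
FD 2: (-6,23) -> (-6,25) [heading=90, draw]
PD: pen down
RT 90: heading 90 -> 0
RT 90: heading 0 -> 270
FD 9: (-6,25) -> (-6,16) [heading=270, draw]
LT 180: heading 270 -> 90
PU: pen up
LT 284: heading 90 -> 14
RT 335: heading 14 -> 39
Final: pos=(-6,16), heading=39, 4 segment(s) drawn

Segment endpoints: x in {-6, -6, -6, -6}, y in {4, 15, 16, 23, 25}
xmin=-6, ymin=4, xmax=-6, ymax=25

Answer: -6 4 -6 25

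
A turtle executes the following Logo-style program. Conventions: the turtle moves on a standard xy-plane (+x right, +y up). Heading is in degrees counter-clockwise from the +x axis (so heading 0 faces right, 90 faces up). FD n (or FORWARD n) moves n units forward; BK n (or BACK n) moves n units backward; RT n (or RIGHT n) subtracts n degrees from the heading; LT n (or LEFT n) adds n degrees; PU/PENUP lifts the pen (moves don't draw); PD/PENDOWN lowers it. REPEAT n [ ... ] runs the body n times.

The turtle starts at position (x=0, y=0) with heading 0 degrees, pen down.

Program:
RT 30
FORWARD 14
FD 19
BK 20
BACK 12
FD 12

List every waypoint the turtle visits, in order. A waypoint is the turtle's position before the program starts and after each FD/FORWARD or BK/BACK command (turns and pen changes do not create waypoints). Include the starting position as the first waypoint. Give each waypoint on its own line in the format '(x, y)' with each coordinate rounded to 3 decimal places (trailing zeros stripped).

Executing turtle program step by step:
Start: pos=(0,0), heading=0, pen down
RT 30: heading 0 -> 330
FD 14: (0,0) -> (12.124,-7) [heading=330, draw]
FD 19: (12.124,-7) -> (28.579,-16.5) [heading=330, draw]
BK 20: (28.579,-16.5) -> (11.258,-6.5) [heading=330, draw]
BK 12: (11.258,-6.5) -> (0.866,-0.5) [heading=330, draw]
FD 12: (0.866,-0.5) -> (11.258,-6.5) [heading=330, draw]
Final: pos=(11.258,-6.5), heading=330, 5 segment(s) drawn
Waypoints (6 total):
(0, 0)
(12.124, -7)
(28.579, -16.5)
(11.258, -6.5)
(0.866, -0.5)
(11.258, -6.5)

Answer: (0, 0)
(12.124, -7)
(28.579, -16.5)
(11.258, -6.5)
(0.866, -0.5)
(11.258, -6.5)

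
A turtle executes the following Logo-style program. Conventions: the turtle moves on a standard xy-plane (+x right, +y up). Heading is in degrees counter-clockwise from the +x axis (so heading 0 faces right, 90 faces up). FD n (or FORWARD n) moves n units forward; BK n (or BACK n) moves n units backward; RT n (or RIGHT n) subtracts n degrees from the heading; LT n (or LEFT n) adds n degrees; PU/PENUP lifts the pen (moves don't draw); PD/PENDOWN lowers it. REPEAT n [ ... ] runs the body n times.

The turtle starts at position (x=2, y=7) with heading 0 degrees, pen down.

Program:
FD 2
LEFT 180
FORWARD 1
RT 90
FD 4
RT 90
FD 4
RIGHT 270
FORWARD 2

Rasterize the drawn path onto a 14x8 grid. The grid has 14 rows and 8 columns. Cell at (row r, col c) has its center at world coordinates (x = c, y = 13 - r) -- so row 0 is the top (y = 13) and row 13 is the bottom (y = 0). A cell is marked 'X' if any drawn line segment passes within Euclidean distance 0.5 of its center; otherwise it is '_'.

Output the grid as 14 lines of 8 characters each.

Answer: _______X
_______X
___XXXXX
___X____
___X____
___X____
__XXX___
________
________
________
________
________
________
________

Derivation:
Segment 0: (2,7) -> (4,7)
Segment 1: (4,7) -> (3,7)
Segment 2: (3,7) -> (3,11)
Segment 3: (3,11) -> (7,11)
Segment 4: (7,11) -> (7,13)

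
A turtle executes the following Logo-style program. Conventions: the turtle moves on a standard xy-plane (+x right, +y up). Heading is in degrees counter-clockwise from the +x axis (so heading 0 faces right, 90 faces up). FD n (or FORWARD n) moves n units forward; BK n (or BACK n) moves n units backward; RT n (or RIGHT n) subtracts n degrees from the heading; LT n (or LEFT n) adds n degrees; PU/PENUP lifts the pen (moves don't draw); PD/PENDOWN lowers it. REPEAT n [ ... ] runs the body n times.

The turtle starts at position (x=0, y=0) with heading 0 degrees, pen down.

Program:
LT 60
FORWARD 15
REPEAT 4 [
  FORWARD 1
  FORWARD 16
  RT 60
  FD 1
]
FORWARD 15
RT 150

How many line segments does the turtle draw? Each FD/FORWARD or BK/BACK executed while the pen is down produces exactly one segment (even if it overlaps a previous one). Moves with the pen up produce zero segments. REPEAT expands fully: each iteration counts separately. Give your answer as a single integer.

Answer: 14

Derivation:
Executing turtle program step by step:
Start: pos=(0,0), heading=0, pen down
LT 60: heading 0 -> 60
FD 15: (0,0) -> (7.5,12.99) [heading=60, draw]
REPEAT 4 [
  -- iteration 1/4 --
  FD 1: (7.5,12.99) -> (8,13.856) [heading=60, draw]
  FD 16: (8,13.856) -> (16,27.713) [heading=60, draw]
  RT 60: heading 60 -> 0
  FD 1: (16,27.713) -> (17,27.713) [heading=0, draw]
  -- iteration 2/4 --
  FD 1: (17,27.713) -> (18,27.713) [heading=0, draw]
  FD 16: (18,27.713) -> (34,27.713) [heading=0, draw]
  RT 60: heading 0 -> 300
  FD 1: (34,27.713) -> (34.5,26.847) [heading=300, draw]
  -- iteration 3/4 --
  FD 1: (34.5,26.847) -> (35,25.981) [heading=300, draw]
  FD 16: (35,25.981) -> (43,12.124) [heading=300, draw]
  RT 60: heading 300 -> 240
  FD 1: (43,12.124) -> (42.5,11.258) [heading=240, draw]
  -- iteration 4/4 --
  FD 1: (42.5,11.258) -> (42,10.392) [heading=240, draw]
  FD 16: (42,10.392) -> (34,-3.464) [heading=240, draw]
  RT 60: heading 240 -> 180
  FD 1: (34,-3.464) -> (33,-3.464) [heading=180, draw]
]
FD 15: (33,-3.464) -> (18,-3.464) [heading=180, draw]
RT 150: heading 180 -> 30
Final: pos=(18,-3.464), heading=30, 14 segment(s) drawn
Segments drawn: 14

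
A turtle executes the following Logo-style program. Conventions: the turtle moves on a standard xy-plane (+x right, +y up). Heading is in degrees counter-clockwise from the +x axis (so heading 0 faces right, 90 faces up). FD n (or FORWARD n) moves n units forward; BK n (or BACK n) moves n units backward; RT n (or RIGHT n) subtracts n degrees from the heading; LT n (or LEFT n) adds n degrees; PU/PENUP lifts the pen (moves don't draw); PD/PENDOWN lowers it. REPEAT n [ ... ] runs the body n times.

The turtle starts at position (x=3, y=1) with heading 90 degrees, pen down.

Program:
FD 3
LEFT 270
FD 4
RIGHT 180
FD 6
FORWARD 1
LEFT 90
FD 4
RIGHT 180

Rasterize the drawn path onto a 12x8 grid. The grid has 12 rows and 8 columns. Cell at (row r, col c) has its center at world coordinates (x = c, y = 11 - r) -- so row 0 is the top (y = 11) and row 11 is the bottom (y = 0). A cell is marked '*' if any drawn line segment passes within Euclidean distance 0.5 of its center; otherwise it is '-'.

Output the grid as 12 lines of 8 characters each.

Segment 0: (3,1) -> (3,4)
Segment 1: (3,4) -> (7,4)
Segment 2: (7,4) -> (1,4)
Segment 3: (1,4) -> (0,4)
Segment 4: (0,4) -> (-0,0)

Answer: --------
--------
--------
--------
--------
--------
--------
********
*--*----
*--*----
*--*----
*-------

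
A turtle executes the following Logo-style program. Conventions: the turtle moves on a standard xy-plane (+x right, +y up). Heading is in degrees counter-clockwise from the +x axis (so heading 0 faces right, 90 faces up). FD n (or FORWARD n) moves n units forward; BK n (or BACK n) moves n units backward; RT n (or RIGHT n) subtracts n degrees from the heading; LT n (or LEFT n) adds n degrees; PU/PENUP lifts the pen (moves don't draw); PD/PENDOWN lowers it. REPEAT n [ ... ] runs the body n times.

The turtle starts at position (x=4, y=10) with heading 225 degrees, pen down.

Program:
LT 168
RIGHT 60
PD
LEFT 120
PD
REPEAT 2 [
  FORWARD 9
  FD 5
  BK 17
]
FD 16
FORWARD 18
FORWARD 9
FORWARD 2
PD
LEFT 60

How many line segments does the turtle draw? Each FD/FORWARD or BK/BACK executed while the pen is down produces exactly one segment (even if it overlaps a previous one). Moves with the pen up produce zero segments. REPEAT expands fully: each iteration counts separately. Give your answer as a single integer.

Executing turtle program step by step:
Start: pos=(4,10), heading=225, pen down
LT 168: heading 225 -> 33
RT 60: heading 33 -> 333
PD: pen down
LT 120: heading 333 -> 93
PD: pen down
REPEAT 2 [
  -- iteration 1/2 --
  FD 9: (4,10) -> (3.529,18.988) [heading=93, draw]
  FD 5: (3.529,18.988) -> (3.267,23.981) [heading=93, draw]
  BK 17: (3.267,23.981) -> (4.157,7.004) [heading=93, draw]
  -- iteration 2/2 --
  FD 9: (4.157,7.004) -> (3.686,15.992) [heading=93, draw]
  FD 5: (3.686,15.992) -> (3.424,20.985) [heading=93, draw]
  BK 17: (3.424,20.985) -> (4.314,4.008) [heading=93, draw]
]
FD 16: (4.314,4.008) -> (3.477,19.986) [heading=93, draw]
FD 18: (3.477,19.986) -> (2.535,37.962) [heading=93, draw]
FD 9: (2.535,37.962) -> (2.064,46.949) [heading=93, draw]
FD 2: (2.064,46.949) -> (1.959,48.947) [heading=93, draw]
PD: pen down
LT 60: heading 93 -> 153
Final: pos=(1.959,48.947), heading=153, 10 segment(s) drawn
Segments drawn: 10

Answer: 10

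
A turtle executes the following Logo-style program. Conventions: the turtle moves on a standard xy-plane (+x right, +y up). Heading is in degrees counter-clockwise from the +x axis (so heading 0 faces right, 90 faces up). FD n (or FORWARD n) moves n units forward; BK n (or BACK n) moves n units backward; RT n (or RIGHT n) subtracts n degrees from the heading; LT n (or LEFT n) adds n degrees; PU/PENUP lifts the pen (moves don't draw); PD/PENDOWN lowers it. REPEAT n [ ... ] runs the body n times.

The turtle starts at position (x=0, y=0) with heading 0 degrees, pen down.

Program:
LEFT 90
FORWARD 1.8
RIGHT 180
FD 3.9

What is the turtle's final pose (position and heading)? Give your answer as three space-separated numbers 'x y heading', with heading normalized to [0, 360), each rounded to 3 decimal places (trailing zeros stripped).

Answer: 0 -2.1 270

Derivation:
Executing turtle program step by step:
Start: pos=(0,0), heading=0, pen down
LT 90: heading 0 -> 90
FD 1.8: (0,0) -> (0,1.8) [heading=90, draw]
RT 180: heading 90 -> 270
FD 3.9: (0,1.8) -> (0,-2.1) [heading=270, draw]
Final: pos=(0,-2.1), heading=270, 2 segment(s) drawn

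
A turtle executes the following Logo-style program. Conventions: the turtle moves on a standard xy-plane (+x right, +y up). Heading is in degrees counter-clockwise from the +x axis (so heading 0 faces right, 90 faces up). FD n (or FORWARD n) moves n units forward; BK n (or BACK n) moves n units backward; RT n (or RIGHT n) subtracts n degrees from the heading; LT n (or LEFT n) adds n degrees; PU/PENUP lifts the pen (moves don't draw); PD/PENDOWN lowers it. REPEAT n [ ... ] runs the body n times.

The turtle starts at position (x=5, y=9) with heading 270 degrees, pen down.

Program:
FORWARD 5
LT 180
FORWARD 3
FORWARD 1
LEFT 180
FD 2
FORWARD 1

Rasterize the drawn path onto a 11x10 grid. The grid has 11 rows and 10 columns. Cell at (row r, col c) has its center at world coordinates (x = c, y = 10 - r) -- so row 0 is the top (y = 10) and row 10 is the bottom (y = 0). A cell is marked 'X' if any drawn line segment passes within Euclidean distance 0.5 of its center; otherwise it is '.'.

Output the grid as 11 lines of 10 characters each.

Answer: ..........
.....X....
.....X....
.....X....
.....X....
.....X....
.....X....
..........
..........
..........
..........

Derivation:
Segment 0: (5,9) -> (5,4)
Segment 1: (5,4) -> (5,7)
Segment 2: (5,7) -> (5,8)
Segment 3: (5,8) -> (5,6)
Segment 4: (5,6) -> (5,5)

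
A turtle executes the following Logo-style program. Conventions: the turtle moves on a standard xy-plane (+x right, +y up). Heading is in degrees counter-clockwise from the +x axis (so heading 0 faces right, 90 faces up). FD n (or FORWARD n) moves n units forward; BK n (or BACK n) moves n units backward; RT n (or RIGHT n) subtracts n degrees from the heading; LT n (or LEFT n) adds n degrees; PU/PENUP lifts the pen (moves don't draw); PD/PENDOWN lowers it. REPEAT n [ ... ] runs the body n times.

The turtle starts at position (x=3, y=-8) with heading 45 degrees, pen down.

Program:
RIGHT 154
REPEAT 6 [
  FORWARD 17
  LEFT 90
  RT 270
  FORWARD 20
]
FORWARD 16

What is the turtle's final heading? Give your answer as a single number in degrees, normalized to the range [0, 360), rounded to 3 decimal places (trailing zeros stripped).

Answer: 251

Derivation:
Executing turtle program step by step:
Start: pos=(3,-8), heading=45, pen down
RT 154: heading 45 -> 251
REPEAT 6 [
  -- iteration 1/6 --
  FD 17: (3,-8) -> (-2.535,-24.074) [heading=251, draw]
  LT 90: heading 251 -> 341
  RT 270: heading 341 -> 71
  FD 20: (-2.535,-24.074) -> (3.977,-5.163) [heading=71, draw]
  -- iteration 2/6 --
  FD 17: (3.977,-5.163) -> (9.511,10.91) [heading=71, draw]
  LT 90: heading 71 -> 161
  RT 270: heading 161 -> 251
  FD 20: (9.511,10.91) -> (3,-8) [heading=251, draw]
  -- iteration 3/6 --
  FD 17: (3,-8) -> (-2.535,-24.074) [heading=251, draw]
  LT 90: heading 251 -> 341
  RT 270: heading 341 -> 71
  FD 20: (-2.535,-24.074) -> (3.977,-5.163) [heading=71, draw]
  -- iteration 4/6 --
  FD 17: (3.977,-5.163) -> (9.511,10.91) [heading=71, draw]
  LT 90: heading 71 -> 161
  RT 270: heading 161 -> 251
  FD 20: (9.511,10.91) -> (3,-8) [heading=251, draw]
  -- iteration 5/6 --
  FD 17: (3,-8) -> (-2.535,-24.074) [heading=251, draw]
  LT 90: heading 251 -> 341
  RT 270: heading 341 -> 71
  FD 20: (-2.535,-24.074) -> (3.977,-5.163) [heading=71, draw]
  -- iteration 6/6 --
  FD 17: (3.977,-5.163) -> (9.511,10.91) [heading=71, draw]
  LT 90: heading 71 -> 161
  RT 270: heading 161 -> 251
  FD 20: (9.511,10.91) -> (3,-8) [heading=251, draw]
]
FD 16: (3,-8) -> (-2.209,-23.128) [heading=251, draw]
Final: pos=(-2.209,-23.128), heading=251, 13 segment(s) drawn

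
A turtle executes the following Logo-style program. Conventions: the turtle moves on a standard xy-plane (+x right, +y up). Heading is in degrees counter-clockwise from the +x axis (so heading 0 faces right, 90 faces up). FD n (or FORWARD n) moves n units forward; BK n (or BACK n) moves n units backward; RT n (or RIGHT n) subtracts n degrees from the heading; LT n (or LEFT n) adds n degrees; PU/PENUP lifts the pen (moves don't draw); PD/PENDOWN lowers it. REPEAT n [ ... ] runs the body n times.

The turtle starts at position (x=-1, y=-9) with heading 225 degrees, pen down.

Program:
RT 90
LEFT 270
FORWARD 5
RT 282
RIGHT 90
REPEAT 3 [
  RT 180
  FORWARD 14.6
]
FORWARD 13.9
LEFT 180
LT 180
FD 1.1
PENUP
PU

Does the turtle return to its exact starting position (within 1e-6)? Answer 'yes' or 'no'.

Executing turtle program step by step:
Start: pos=(-1,-9), heading=225, pen down
RT 90: heading 225 -> 135
LT 270: heading 135 -> 45
FD 5: (-1,-9) -> (2.536,-5.464) [heading=45, draw]
RT 282: heading 45 -> 123
RT 90: heading 123 -> 33
REPEAT 3 [
  -- iteration 1/3 --
  RT 180: heading 33 -> 213
  FD 14.6: (2.536,-5.464) -> (-9.709,-13.416) [heading=213, draw]
  -- iteration 2/3 --
  RT 180: heading 213 -> 33
  FD 14.6: (-9.709,-13.416) -> (2.536,-5.464) [heading=33, draw]
  -- iteration 3/3 --
  RT 180: heading 33 -> 213
  FD 14.6: (2.536,-5.464) -> (-9.709,-13.416) [heading=213, draw]
]
FD 13.9: (-9.709,-13.416) -> (-21.367,-20.987) [heading=213, draw]
LT 180: heading 213 -> 33
LT 180: heading 33 -> 213
FD 1.1: (-21.367,-20.987) -> (-22.289,-21.586) [heading=213, draw]
PU: pen up
PU: pen up
Final: pos=(-22.289,-21.586), heading=213, 6 segment(s) drawn

Start position: (-1, -9)
Final position: (-22.289, -21.586)
Distance = 24.731; >= 1e-6 -> NOT closed

Answer: no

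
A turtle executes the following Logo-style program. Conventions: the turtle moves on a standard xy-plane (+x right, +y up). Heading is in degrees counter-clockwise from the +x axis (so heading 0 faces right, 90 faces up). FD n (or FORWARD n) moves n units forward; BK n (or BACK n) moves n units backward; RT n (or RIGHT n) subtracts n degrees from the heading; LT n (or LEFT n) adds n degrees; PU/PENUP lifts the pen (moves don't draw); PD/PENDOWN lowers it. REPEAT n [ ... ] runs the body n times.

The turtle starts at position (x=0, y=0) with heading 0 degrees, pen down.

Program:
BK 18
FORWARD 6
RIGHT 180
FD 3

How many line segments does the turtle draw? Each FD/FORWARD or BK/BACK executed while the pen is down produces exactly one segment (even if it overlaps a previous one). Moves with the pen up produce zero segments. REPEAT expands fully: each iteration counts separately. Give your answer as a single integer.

Answer: 3

Derivation:
Executing turtle program step by step:
Start: pos=(0,0), heading=0, pen down
BK 18: (0,0) -> (-18,0) [heading=0, draw]
FD 6: (-18,0) -> (-12,0) [heading=0, draw]
RT 180: heading 0 -> 180
FD 3: (-12,0) -> (-15,0) [heading=180, draw]
Final: pos=(-15,0), heading=180, 3 segment(s) drawn
Segments drawn: 3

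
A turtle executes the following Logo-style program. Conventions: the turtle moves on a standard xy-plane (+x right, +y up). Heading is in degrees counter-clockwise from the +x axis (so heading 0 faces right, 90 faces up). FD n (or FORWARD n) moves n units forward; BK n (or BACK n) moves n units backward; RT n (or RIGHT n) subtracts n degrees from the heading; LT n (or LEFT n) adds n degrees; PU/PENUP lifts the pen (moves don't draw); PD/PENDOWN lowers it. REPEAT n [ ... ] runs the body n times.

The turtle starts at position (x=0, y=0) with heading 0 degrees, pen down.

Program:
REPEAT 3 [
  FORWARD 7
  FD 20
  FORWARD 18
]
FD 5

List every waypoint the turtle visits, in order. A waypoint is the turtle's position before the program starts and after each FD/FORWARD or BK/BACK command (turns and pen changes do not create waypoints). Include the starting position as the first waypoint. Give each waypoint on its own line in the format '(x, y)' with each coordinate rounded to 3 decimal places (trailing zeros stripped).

Executing turtle program step by step:
Start: pos=(0,0), heading=0, pen down
REPEAT 3 [
  -- iteration 1/3 --
  FD 7: (0,0) -> (7,0) [heading=0, draw]
  FD 20: (7,0) -> (27,0) [heading=0, draw]
  FD 18: (27,0) -> (45,0) [heading=0, draw]
  -- iteration 2/3 --
  FD 7: (45,0) -> (52,0) [heading=0, draw]
  FD 20: (52,0) -> (72,0) [heading=0, draw]
  FD 18: (72,0) -> (90,0) [heading=0, draw]
  -- iteration 3/3 --
  FD 7: (90,0) -> (97,0) [heading=0, draw]
  FD 20: (97,0) -> (117,0) [heading=0, draw]
  FD 18: (117,0) -> (135,0) [heading=0, draw]
]
FD 5: (135,0) -> (140,0) [heading=0, draw]
Final: pos=(140,0), heading=0, 10 segment(s) drawn
Waypoints (11 total):
(0, 0)
(7, 0)
(27, 0)
(45, 0)
(52, 0)
(72, 0)
(90, 0)
(97, 0)
(117, 0)
(135, 0)
(140, 0)

Answer: (0, 0)
(7, 0)
(27, 0)
(45, 0)
(52, 0)
(72, 0)
(90, 0)
(97, 0)
(117, 0)
(135, 0)
(140, 0)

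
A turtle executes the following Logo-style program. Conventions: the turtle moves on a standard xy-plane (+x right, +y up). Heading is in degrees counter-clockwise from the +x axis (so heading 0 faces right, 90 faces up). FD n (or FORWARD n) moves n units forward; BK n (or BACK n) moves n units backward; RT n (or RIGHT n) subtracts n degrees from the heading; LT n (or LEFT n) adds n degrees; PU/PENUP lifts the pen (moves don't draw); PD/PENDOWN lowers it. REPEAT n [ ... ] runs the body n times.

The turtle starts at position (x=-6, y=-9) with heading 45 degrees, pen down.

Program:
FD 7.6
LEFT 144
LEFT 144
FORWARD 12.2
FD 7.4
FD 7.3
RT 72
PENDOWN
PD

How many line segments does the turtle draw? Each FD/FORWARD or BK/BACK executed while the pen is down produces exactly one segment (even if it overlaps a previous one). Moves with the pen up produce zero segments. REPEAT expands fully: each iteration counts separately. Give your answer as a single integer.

Executing turtle program step by step:
Start: pos=(-6,-9), heading=45, pen down
FD 7.6: (-6,-9) -> (-0.626,-3.626) [heading=45, draw]
LT 144: heading 45 -> 189
LT 144: heading 189 -> 333
FD 12.2: (-0.626,-3.626) -> (10.244,-9.165) [heading=333, draw]
FD 7.4: (10.244,-9.165) -> (16.838,-12.524) [heading=333, draw]
FD 7.3: (16.838,-12.524) -> (23.342,-15.838) [heading=333, draw]
RT 72: heading 333 -> 261
PD: pen down
PD: pen down
Final: pos=(23.342,-15.838), heading=261, 4 segment(s) drawn
Segments drawn: 4

Answer: 4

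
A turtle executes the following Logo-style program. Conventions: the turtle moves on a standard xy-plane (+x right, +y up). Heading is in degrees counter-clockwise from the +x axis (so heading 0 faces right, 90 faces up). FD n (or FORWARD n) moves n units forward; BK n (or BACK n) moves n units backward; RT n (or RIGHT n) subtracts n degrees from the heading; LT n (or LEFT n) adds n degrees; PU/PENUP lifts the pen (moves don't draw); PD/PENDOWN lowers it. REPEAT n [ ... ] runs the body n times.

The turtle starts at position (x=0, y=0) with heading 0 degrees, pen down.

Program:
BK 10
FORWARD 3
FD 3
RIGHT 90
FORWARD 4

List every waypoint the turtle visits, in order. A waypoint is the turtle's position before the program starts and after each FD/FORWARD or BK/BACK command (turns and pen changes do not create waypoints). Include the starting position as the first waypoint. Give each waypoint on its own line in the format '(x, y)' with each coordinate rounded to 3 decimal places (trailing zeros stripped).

Answer: (0, 0)
(-10, 0)
(-7, 0)
(-4, 0)
(-4, -4)

Derivation:
Executing turtle program step by step:
Start: pos=(0,0), heading=0, pen down
BK 10: (0,0) -> (-10,0) [heading=0, draw]
FD 3: (-10,0) -> (-7,0) [heading=0, draw]
FD 3: (-7,0) -> (-4,0) [heading=0, draw]
RT 90: heading 0 -> 270
FD 4: (-4,0) -> (-4,-4) [heading=270, draw]
Final: pos=(-4,-4), heading=270, 4 segment(s) drawn
Waypoints (5 total):
(0, 0)
(-10, 0)
(-7, 0)
(-4, 0)
(-4, -4)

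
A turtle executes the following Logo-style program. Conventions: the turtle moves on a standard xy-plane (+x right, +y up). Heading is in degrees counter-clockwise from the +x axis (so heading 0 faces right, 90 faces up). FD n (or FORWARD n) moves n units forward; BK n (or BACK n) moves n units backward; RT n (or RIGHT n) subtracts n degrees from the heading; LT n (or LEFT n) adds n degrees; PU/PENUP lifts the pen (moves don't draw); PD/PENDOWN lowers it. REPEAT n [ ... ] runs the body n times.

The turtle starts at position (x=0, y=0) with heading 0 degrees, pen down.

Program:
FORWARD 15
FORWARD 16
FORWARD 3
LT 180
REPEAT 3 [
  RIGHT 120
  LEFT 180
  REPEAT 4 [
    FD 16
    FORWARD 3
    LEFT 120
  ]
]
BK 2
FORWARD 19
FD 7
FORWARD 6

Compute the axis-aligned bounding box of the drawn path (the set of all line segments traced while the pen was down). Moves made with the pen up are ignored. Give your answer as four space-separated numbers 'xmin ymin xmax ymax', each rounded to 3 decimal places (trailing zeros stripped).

Executing turtle program step by step:
Start: pos=(0,0), heading=0, pen down
FD 15: (0,0) -> (15,0) [heading=0, draw]
FD 16: (15,0) -> (31,0) [heading=0, draw]
FD 3: (31,0) -> (34,0) [heading=0, draw]
LT 180: heading 0 -> 180
REPEAT 3 [
  -- iteration 1/3 --
  RT 120: heading 180 -> 60
  LT 180: heading 60 -> 240
  REPEAT 4 [
    -- iteration 1/4 --
    FD 16: (34,0) -> (26,-13.856) [heading=240, draw]
    FD 3: (26,-13.856) -> (24.5,-16.454) [heading=240, draw]
    LT 120: heading 240 -> 0
    -- iteration 2/4 --
    FD 16: (24.5,-16.454) -> (40.5,-16.454) [heading=0, draw]
    FD 3: (40.5,-16.454) -> (43.5,-16.454) [heading=0, draw]
    LT 120: heading 0 -> 120
    -- iteration 3/4 --
    FD 16: (43.5,-16.454) -> (35.5,-2.598) [heading=120, draw]
    FD 3: (35.5,-2.598) -> (34,0) [heading=120, draw]
    LT 120: heading 120 -> 240
    -- iteration 4/4 --
    FD 16: (34,0) -> (26,-13.856) [heading=240, draw]
    FD 3: (26,-13.856) -> (24.5,-16.454) [heading=240, draw]
    LT 120: heading 240 -> 0
  ]
  -- iteration 2/3 --
  RT 120: heading 0 -> 240
  LT 180: heading 240 -> 60
  REPEAT 4 [
    -- iteration 1/4 --
    FD 16: (24.5,-16.454) -> (32.5,-2.598) [heading=60, draw]
    FD 3: (32.5,-2.598) -> (34,0) [heading=60, draw]
    LT 120: heading 60 -> 180
    -- iteration 2/4 --
    FD 16: (34,0) -> (18,0) [heading=180, draw]
    FD 3: (18,0) -> (15,0) [heading=180, draw]
    LT 120: heading 180 -> 300
    -- iteration 3/4 --
    FD 16: (15,0) -> (23,-13.856) [heading=300, draw]
    FD 3: (23,-13.856) -> (24.5,-16.454) [heading=300, draw]
    LT 120: heading 300 -> 60
    -- iteration 4/4 --
    FD 16: (24.5,-16.454) -> (32.5,-2.598) [heading=60, draw]
    FD 3: (32.5,-2.598) -> (34,0) [heading=60, draw]
    LT 120: heading 60 -> 180
  ]
  -- iteration 3/3 --
  RT 120: heading 180 -> 60
  LT 180: heading 60 -> 240
  REPEAT 4 [
    -- iteration 1/4 --
    FD 16: (34,0) -> (26,-13.856) [heading=240, draw]
    FD 3: (26,-13.856) -> (24.5,-16.454) [heading=240, draw]
    LT 120: heading 240 -> 0
    -- iteration 2/4 --
    FD 16: (24.5,-16.454) -> (40.5,-16.454) [heading=0, draw]
    FD 3: (40.5,-16.454) -> (43.5,-16.454) [heading=0, draw]
    LT 120: heading 0 -> 120
    -- iteration 3/4 --
    FD 16: (43.5,-16.454) -> (35.5,-2.598) [heading=120, draw]
    FD 3: (35.5,-2.598) -> (34,0) [heading=120, draw]
    LT 120: heading 120 -> 240
    -- iteration 4/4 --
    FD 16: (34,0) -> (26,-13.856) [heading=240, draw]
    FD 3: (26,-13.856) -> (24.5,-16.454) [heading=240, draw]
    LT 120: heading 240 -> 0
  ]
]
BK 2: (24.5,-16.454) -> (22.5,-16.454) [heading=0, draw]
FD 19: (22.5,-16.454) -> (41.5,-16.454) [heading=0, draw]
FD 7: (41.5,-16.454) -> (48.5,-16.454) [heading=0, draw]
FD 6: (48.5,-16.454) -> (54.5,-16.454) [heading=0, draw]
Final: pos=(54.5,-16.454), heading=0, 31 segment(s) drawn

Segment endpoints: x in {0, 15, 15, 18, 22.5, 23, 24.5, 24.5, 24.5, 24.5, 26, 26, 26, 26, 31, 32.5, 32.5, 34, 34, 34, 34, 35.5, 35.5, 40.5, 40.5, 41.5, 43.5, 43.5, 48.5, 54.5}, y in {-16.454, -16.454, -16.454, -16.454, -16.454, -16.454, -16.454, -16.454, -16.454, -16.454, -16.454, -13.856, -13.856, -13.856, -2.598, -2.598, -2.598, 0, 0, 0, 0, 0, 0, 0}
xmin=0, ymin=-16.454, xmax=54.5, ymax=0

Answer: 0 -16.454 54.5 0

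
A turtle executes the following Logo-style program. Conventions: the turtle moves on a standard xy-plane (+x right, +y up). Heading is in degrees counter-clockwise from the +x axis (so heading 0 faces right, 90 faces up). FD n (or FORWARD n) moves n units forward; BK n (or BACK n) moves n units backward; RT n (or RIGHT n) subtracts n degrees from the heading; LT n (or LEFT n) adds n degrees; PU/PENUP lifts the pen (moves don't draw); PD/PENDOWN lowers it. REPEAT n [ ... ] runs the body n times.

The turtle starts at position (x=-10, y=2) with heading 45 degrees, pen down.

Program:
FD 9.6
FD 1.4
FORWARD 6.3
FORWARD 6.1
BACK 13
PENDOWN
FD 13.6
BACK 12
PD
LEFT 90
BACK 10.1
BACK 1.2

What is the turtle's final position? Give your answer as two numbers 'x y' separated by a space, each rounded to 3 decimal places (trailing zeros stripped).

Answer: 6.476 2.495

Derivation:
Executing turtle program step by step:
Start: pos=(-10,2), heading=45, pen down
FD 9.6: (-10,2) -> (-3.212,8.788) [heading=45, draw]
FD 1.4: (-3.212,8.788) -> (-2.222,9.778) [heading=45, draw]
FD 6.3: (-2.222,9.778) -> (2.233,14.233) [heading=45, draw]
FD 6.1: (2.233,14.233) -> (6.546,18.546) [heading=45, draw]
BK 13: (6.546,18.546) -> (-2.646,9.354) [heading=45, draw]
PD: pen down
FD 13.6: (-2.646,9.354) -> (6.971,18.971) [heading=45, draw]
BK 12: (6.971,18.971) -> (-1.515,10.485) [heading=45, draw]
PD: pen down
LT 90: heading 45 -> 135
BK 10.1: (-1.515,10.485) -> (5.627,3.344) [heading=135, draw]
BK 1.2: (5.627,3.344) -> (6.476,2.495) [heading=135, draw]
Final: pos=(6.476,2.495), heading=135, 9 segment(s) drawn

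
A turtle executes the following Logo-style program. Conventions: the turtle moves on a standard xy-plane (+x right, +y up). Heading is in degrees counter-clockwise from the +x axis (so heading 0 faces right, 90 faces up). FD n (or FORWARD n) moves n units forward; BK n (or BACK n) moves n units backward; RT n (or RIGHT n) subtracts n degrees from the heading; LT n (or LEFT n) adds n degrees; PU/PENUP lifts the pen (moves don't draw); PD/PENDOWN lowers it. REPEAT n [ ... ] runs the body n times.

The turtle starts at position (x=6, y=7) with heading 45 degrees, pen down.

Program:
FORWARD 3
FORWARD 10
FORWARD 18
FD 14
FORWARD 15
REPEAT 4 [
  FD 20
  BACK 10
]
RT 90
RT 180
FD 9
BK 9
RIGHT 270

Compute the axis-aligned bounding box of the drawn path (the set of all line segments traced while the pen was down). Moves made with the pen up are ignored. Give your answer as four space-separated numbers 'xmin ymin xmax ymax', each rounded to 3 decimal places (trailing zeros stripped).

Executing turtle program step by step:
Start: pos=(6,7), heading=45, pen down
FD 3: (6,7) -> (8.121,9.121) [heading=45, draw]
FD 10: (8.121,9.121) -> (15.192,16.192) [heading=45, draw]
FD 18: (15.192,16.192) -> (27.92,28.92) [heading=45, draw]
FD 14: (27.92,28.92) -> (37.82,38.82) [heading=45, draw]
FD 15: (37.82,38.82) -> (48.426,49.426) [heading=45, draw]
REPEAT 4 [
  -- iteration 1/4 --
  FD 20: (48.426,49.426) -> (62.569,63.569) [heading=45, draw]
  BK 10: (62.569,63.569) -> (55.497,56.497) [heading=45, draw]
  -- iteration 2/4 --
  FD 20: (55.497,56.497) -> (69.64,70.64) [heading=45, draw]
  BK 10: (69.64,70.64) -> (62.569,63.569) [heading=45, draw]
  -- iteration 3/4 --
  FD 20: (62.569,63.569) -> (76.711,77.711) [heading=45, draw]
  BK 10: (76.711,77.711) -> (69.64,70.64) [heading=45, draw]
  -- iteration 4/4 --
  FD 20: (69.64,70.64) -> (83.782,84.782) [heading=45, draw]
  BK 10: (83.782,84.782) -> (76.711,77.711) [heading=45, draw]
]
RT 90: heading 45 -> 315
RT 180: heading 315 -> 135
FD 9: (76.711,77.711) -> (70.347,84.075) [heading=135, draw]
BK 9: (70.347,84.075) -> (76.711,77.711) [heading=135, draw]
RT 270: heading 135 -> 225
Final: pos=(76.711,77.711), heading=225, 15 segment(s) drawn

Segment endpoints: x in {6, 8.121, 15.192, 27.92, 37.82, 48.426, 55.497, 62.569, 69.64, 70.347, 76.711, 83.782}, y in {7, 9.121, 16.192, 28.92, 38.82, 49.426, 56.497, 63.569, 70.64, 77.711, 84.075, 84.782}
xmin=6, ymin=7, xmax=83.782, ymax=84.782

Answer: 6 7 83.782 84.782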